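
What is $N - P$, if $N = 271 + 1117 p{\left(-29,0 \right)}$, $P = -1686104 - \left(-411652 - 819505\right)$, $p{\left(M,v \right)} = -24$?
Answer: $428410$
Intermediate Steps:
$P = -454947$ ($P = -1686104 - \left(-411652 - 819505\right) = -1686104 - -1231157 = -1686104 + 1231157 = -454947$)
$N = -26537$ ($N = 271 + 1117 \left(-24\right) = 271 - 26808 = -26537$)
$N - P = -26537 - -454947 = -26537 + 454947 = 428410$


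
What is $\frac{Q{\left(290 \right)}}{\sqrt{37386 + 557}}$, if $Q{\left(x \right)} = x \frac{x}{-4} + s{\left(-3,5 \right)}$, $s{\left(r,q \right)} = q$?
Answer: $- \frac{21020 \sqrt{37943}}{37943} \approx -107.91$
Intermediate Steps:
$Q{\left(x \right)} = 5 - \frac{x^{2}}{4}$ ($Q{\left(x \right)} = x \frac{x}{-4} + 5 = x x \left(- \frac{1}{4}\right) + 5 = x \left(- \frac{x}{4}\right) + 5 = - \frac{x^{2}}{4} + 5 = 5 - \frac{x^{2}}{4}$)
$\frac{Q{\left(290 \right)}}{\sqrt{37386 + 557}} = \frac{5 - \frac{290^{2}}{4}}{\sqrt{37386 + 557}} = \frac{5 - 21025}{\sqrt{37943}} = \left(5 - 21025\right) \frac{\sqrt{37943}}{37943} = - 21020 \frac{\sqrt{37943}}{37943} = - \frac{21020 \sqrt{37943}}{37943}$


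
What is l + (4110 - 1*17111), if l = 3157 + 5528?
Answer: -4316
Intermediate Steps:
l = 8685
l + (4110 - 1*17111) = 8685 + (4110 - 1*17111) = 8685 + (4110 - 17111) = 8685 - 13001 = -4316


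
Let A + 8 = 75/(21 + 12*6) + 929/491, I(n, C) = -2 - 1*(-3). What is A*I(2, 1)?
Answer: -80694/15221 ≈ -5.3015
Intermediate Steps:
I(n, C) = 1 (I(n, C) = -2 + 3 = 1)
A = -80694/15221 (A = -8 + (75/(21 + 12*6) + 929/491) = -8 + (75/(21 + 72) + 929*(1/491)) = -8 + (75/93 + 929/491) = -8 + (75*(1/93) + 929/491) = -8 + (25/31 + 929/491) = -8 + 41074/15221 = -80694/15221 ≈ -5.3015)
A*I(2, 1) = -80694/15221*1 = -80694/15221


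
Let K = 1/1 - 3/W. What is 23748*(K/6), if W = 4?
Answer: 1979/2 ≈ 989.50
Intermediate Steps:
K = 1/4 (K = 1/1 - 3/4 = 1*1 - 3*1/4 = 1 - 3/4 = 1/4 ≈ 0.25000)
23748*(K/6) = 23748*((1/4)/6) = 23748*((1/4)*(1/6)) = 23748*(1/24) = 1979/2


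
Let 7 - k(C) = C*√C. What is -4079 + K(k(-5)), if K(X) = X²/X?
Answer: -4072 + 5*I*√5 ≈ -4072.0 + 11.18*I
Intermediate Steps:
k(C) = 7 - C^(3/2) (k(C) = 7 - C*√C = 7 - C^(3/2))
K(X) = X
-4079 + K(k(-5)) = -4079 + (7 - (-5)^(3/2)) = -4079 + (7 - (-5)*I*√5) = -4079 + (7 + 5*I*√5) = -4072 + 5*I*√5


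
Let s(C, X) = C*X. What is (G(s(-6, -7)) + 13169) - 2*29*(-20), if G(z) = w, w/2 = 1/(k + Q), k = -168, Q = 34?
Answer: 960042/67 ≈ 14329.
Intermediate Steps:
w = -1/67 (w = 2/(-168 + 34) = 2/(-134) = 2*(-1/134) = -1/67 ≈ -0.014925)
G(z) = -1/67
(G(s(-6, -7)) + 13169) - 2*29*(-20) = (-1/67 + 13169) - 2*29*(-20) = 882322/67 - 58*(-20) = 882322/67 + 1160 = 960042/67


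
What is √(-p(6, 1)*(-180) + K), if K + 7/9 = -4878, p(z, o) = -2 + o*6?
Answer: I*√37429/3 ≈ 64.489*I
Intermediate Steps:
p(z, o) = -2 + 6*o
K = -43909/9 (K = -7/9 - 4878 = -43909/9 ≈ -4878.8)
√(-p(6, 1)*(-180) + K) = √(-(-2 + 6*1)*(-180) - 43909/9) = √(-(-2 + 6)*(-180) - 43909/9) = √(-1*4*(-180) - 43909/9) = √(-4*(-180) - 43909/9) = √(720 - 43909/9) = √(-37429/9) = I*√37429/3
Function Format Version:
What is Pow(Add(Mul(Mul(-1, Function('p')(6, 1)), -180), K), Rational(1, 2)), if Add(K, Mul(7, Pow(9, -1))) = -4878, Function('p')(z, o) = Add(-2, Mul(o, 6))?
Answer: Mul(Rational(1, 3), I, Pow(37429, Rational(1, 2))) ≈ Mul(64.489, I)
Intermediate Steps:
Function('p')(z, o) = Add(-2, Mul(6, o))
K = Rational(-43909, 9) (K = Add(Rational(-7, 9), -4878) = Rational(-43909, 9) ≈ -4878.8)
Pow(Add(Mul(Mul(-1, Function('p')(6, 1)), -180), K), Rational(1, 2)) = Pow(Add(Mul(Mul(-1, Add(-2, Mul(6, 1))), -180), Rational(-43909, 9)), Rational(1, 2)) = Pow(Add(Mul(Mul(-1, Add(-2, 6)), -180), Rational(-43909, 9)), Rational(1, 2)) = Pow(Add(Mul(Mul(-1, 4), -180), Rational(-43909, 9)), Rational(1, 2)) = Pow(Add(Mul(-4, -180), Rational(-43909, 9)), Rational(1, 2)) = Pow(Add(720, Rational(-43909, 9)), Rational(1, 2)) = Pow(Rational(-37429, 9), Rational(1, 2)) = Mul(Rational(1, 3), I, Pow(37429, Rational(1, 2)))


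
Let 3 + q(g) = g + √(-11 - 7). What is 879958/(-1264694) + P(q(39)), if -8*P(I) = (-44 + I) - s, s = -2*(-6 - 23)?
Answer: 19107535/2529388 - 3*I*√2/8 ≈ 7.5542 - 0.53033*I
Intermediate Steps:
q(g) = -3 + g + 3*I*√2 (q(g) = -3 + (g + √(-11 - 7)) = -3 + (g + √(-18)) = -3 + (g + 3*I*√2) = -3 + g + 3*I*√2)
s = 58 (s = -2*(-29) = 58)
P(I) = 51/4 - I/8 (P(I) = -((-44 + I) - 1*58)/8 = -((-44 + I) - 58)/8 = -(-102 + I)/8 = 51/4 - I/8)
879958/(-1264694) + P(q(39)) = 879958/(-1264694) + (51/4 - (-3 + 39 + 3*I*√2)/8) = 879958*(-1/1264694) + (51/4 - (36 + 3*I*√2)/8) = -439979/632347 + (51/4 + (-9/2 - 3*I*√2/8)) = -439979/632347 + (33/4 - 3*I*√2/8) = 19107535/2529388 - 3*I*√2/8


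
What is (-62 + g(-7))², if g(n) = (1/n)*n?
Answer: 3721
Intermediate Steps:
g(n) = 1 (g(n) = n/n = 1)
(-62 + g(-7))² = (-62 + 1)² = (-61)² = 3721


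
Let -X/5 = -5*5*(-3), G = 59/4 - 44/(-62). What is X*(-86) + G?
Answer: 4000917/124 ≈ 32265.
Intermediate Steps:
G = 1917/124 (G = 59*(¼) - 44*(-1/62) = 59/4 + 22/31 = 1917/124 ≈ 15.460)
X = -375 (X = -5*(-5*5)*(-3) = -(-125)*(-3) = -5*75 = -375)
X*(-86) + G = -375*(-86) + 1917/124 = 32250 + 1917/124 = 4000917/124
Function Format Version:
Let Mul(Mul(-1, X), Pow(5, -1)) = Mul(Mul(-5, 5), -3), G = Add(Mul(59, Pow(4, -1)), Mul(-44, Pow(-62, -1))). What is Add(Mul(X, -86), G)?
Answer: Rational(4000917, 124) ≈ 32265.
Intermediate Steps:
G = Rational(1917, 124) (G = Add(Mul(59, Rational(1, 4)), Mul(-44, Rational(-1, 62))) = Add(Rational(59, 4), Rational(22, 31)) = Rational(1917, 124) ≈ 15.460)
X = -375 (X = Mul(-5, Mul(Mul(-5, 5), -3)) = Mul(-5, Mul(-25, -3)) = Mul(-5, 75) = -375)
Add(Mul(X, -86), G) = Add(Mul(-375, -86), Rational(1917, 124)) = Add(32250, Rational(1917, 124)) = Rational(4000917, 124)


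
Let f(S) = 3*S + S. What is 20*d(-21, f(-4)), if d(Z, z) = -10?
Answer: -200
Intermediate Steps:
f(S) = 4*S
20*d(-21, f(-4)) = 20*(-10) = -200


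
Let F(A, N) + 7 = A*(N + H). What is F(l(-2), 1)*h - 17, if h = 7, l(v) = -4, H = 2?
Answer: -150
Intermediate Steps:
F(A, N) = -7 + A*(2 + N) (F(A, N) = -7 + A*(N + 2) = -7 + A*(2 + N))
F(l(-2), 1)*h - 17 = (-7 + 2*(-4) - 4*1)*7 - 17 = (-7 - 8 - 4)*7 - 17 = -19*7 - 17 = -133 - 17 = -150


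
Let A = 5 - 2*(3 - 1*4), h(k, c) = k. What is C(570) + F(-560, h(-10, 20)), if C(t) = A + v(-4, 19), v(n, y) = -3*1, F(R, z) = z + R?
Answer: -566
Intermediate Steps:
F(R, z) = R + z
A = 7 (A = 5 - 2*(3 - 4) = 5 - 2*(-1) = 5 + 2 = 7)
v(n, y) = -3
C(t) = 4 (C(t) = 7 - 3 = 4)
C(570) + F(-560, h(-10, 20)) = 4 + (-560 - 10) = 4 - 570 = -566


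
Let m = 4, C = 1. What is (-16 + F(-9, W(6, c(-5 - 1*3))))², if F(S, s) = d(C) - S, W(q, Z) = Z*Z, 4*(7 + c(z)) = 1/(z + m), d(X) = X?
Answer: 36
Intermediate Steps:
c(z) = -7 + 1/(4*(4 + z)) (c(z) = -7 + 1/(4*(z + 4)) = -7 + 1/(4*(4 + z)))
W(q, Z) = Z²
F(S, s) = 1 - S
(-16 + F(-9, W(6, c(-5 - 1*3))))² = (-16 + (1 - 1*(-9)))² = (-16 + (1 + 9))² = (-16 + 10)² = (-6)² = 36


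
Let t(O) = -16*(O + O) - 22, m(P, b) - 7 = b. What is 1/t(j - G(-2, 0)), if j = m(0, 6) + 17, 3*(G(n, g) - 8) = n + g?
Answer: -3/2242 ≈ -0.0013381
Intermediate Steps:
m(P, b) = 7 + b
G(n, g) = 8 + g/3 + n/3 (G(n, g) = 8 + (n + g)/3 = 8 + (g + n)/3 = 8 + (g/3 + n/3) = 8 + g/3 + n/3)
j = 30 (j = (7 + 6) + 17 = 13 + 17 = 30)
t(O) = -22 - 32*O (t(O) = -32*O - 22 = -22 - 32*O)
1/t(j - G(-2, 0)) = 1/(-22 - 32*(30 - (8 + (⅓)*0 + (⅓)*(-2)))) = 1/(-22 - 32*(30 - (8 + 0 - ⅔))) = 1/(-22 - 32*(30 - 1*22/3)) = 1/(-22 - 32*(30 - 22/3)) = 1/(-22 - 32*68/3) = 1/(-22 - 2176/3) = 1/(-2242/3) = -3/2242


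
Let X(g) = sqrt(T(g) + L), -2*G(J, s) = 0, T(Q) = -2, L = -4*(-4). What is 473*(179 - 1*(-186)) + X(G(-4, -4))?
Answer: 172645 + sqrt(14) ≈ 1.7265e+5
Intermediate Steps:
L = 16
G(J, s) = 0 (G(J, s) = -1/2*0 = 0)
X(g) = sqrt(14) (X(g) = sqrt(-2 + 16) = sqrt(14))
473*(179 - 1*(-186)) + X(G(-4, -4)) = 473*(179 - 1*(-186)) + sqrt(14) = 473*(179 + 186) + sqrt(14) = 473*365 + sqrt(14) = 172645 + sqrt(14)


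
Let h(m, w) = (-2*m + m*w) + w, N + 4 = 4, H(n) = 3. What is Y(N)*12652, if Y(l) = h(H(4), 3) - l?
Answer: 75912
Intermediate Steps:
N = 0 (N = -4 + 4 = 0)
h(m, w) = w - 2*m + m*w
Y(l) = 6 - l (Y(l) = (3 - 2*3 + 3*3) - l = (3 - 6 + 9) - l = 6 - l)
Y(N)*12652 = (6 - 1*0)*12652 = (6 + 0)*12652 = 6*12652 = 75912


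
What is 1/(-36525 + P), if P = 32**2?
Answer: -1/35501 ≈ -2.8168e-5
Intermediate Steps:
P = 1024
1/(-36525 + P) = 1/(-36525 + 1024) = 1/(-35501) = -1/35501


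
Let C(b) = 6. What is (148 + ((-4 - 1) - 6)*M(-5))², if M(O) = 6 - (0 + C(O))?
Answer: 21904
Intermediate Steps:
M(O) = 0 (M(O) = 6 - (0 + 6) = 6 - 1*6 = 6 - 6 = 0)
(148 + ((-4 - 1) - 6)*M(-5))² = (148 + ((-4 - 1) - 6)*0)² = (148 + (-5 - 6)*0)² = (148 - 11*0)² = (148 + 0)² = 148² = 21904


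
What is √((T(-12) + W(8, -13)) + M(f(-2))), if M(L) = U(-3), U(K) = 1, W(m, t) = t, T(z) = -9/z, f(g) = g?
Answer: 3*I*√5/2 ≈ 3.3541*I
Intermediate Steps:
M(L) = 1
√((T(-12) + W(8, -13)) + M(f(-2))) = √((-9/(-12) - 13) + 1) = √((-9*(-1/12) - 13) + 1) = √((¾ - 13) + 1) = √(-49/4 + 1) = √(-45/4) = 3*I*√5/2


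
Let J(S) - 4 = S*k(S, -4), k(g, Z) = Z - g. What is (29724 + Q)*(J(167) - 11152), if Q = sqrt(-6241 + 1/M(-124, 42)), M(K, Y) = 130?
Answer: -1180191420 - 7941*I*sqrt(105472770)/26 ≈ -1.1802e+9 - 3.1367e+6*I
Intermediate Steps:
Q = I*sqrt(105472770)/130 (Q = sqrt(-6241 + 1/130) = sqrt(-811329/130) = I*sqrt(105472770)/130 ≈ 79.0*I)
J(S) = 4 + S*(-4 - S)
(29724 + Q)*(J(167) - 11152) = (29724 + I*sqrt(105472770)/130)*((4 - 1*167*(4 + 167)) - 11152) = (29724 + I*sqrt(105472770)/130)*((4 - 1*167*171) - 11152) = (29724 + I*sqrt(105472770)/130)*((4 - 28557) - 11152) = (29724 + I*sqrt(105472770)/130)*(-28553 - 11152) = (29724 + I*sqrt(105472770)/130)*(-39705) = -1180191420 - 7941*I*sqrt(105472770)/26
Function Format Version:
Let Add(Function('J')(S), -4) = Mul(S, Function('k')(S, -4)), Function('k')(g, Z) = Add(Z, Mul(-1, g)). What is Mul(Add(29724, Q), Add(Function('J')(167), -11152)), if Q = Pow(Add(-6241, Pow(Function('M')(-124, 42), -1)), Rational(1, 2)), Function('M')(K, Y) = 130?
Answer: Add(-1180191420, Mul(Rational(-7941, 26), I, Pow(105472770, Rational(1, 2)))) ≈ Add(-1.1802e+9, Mul(-3.1367e+6, I))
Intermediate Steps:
Q = Mul(Rational(1, 130), I, Pow(105472770, Rational(1, 2))) (Q = Pow(Add(-6241, Pow(130, -1)), Rational(1, 2)) = Pow(Add(-6241, Rational(1, 130)), Rational(1, 2)) = Pow(Rational(-811329, 130), Rational(1, 2)) = Mul(Rational(1, 130), I, Pow(105472770, Rational(1, 2))) ≈ Mul(79.000, I))
Function('J')(S) = Add(4, Mul(S, Add(-4, Mul(-1, S))))
Mul(Add(29724, Q), Add(Function('J')(167), -11152)) = Mul(Add(29724, Mul(Rational(1, 130), I, Pow(105472770, Rational(1, 2)))), Add(Add(4, Mul(-1, 167, Add(4, 167))), -11152)) = Mul(Add(29724, Mul(Rational(1, 130), I, Pow(105472770, Rational(1, 2)))), Add(Add(4, Mul(-1, 167, 171)), -11152)) = Mul(Add(29724, Mul(Rational(1, 130), I, Pow(105472770, Rational(1, 2)))), Add(Add(4, -28557), -11152)) = Mul(Add(29724, Mul(Rational(1, 130), I, Pow(105472770, Rational(1, 2)))), Add(-28553, -11152)) = Mul(Add(29724, Mul(Rational(1, 130), I, Pow(105472770, Rational(1, 2)))), -39705) = Add(-1180191420, Mul(Rational(-7941, 26), I, Pow(105472770, Rational(1, 2))))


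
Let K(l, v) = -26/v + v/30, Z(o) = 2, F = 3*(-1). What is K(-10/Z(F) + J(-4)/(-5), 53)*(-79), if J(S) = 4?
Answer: -160291/1590 ≈ -100.81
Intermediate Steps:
F = -3
K(l, v) = -26/v + v/30 (K(l, v) = -26/v + v*(1/30) = -26/v + v/30)
K(-10/Z(F) + J(-4)/(-5), 53)*(-79) = (-26/53 + (1/30)*53)*(-79) = (-26*1/53 + 53/30)*(-79) = (-26/53 + 53/30)*(-79) = (2029/1590)*(-79) = -160291/1590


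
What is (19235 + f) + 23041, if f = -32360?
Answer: 9916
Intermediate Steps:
(19235 + f) + 23041 = (19235 - 32360) + 23041 = -13125 + 23041 = 9916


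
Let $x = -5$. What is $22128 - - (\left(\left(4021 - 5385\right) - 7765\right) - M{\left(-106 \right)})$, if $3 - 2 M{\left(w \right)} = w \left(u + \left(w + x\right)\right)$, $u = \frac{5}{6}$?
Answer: $\frac{56509}{3} \approx 18836.0$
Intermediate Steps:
$u = \frac{5}{6}$ ($u = 5 \cdot \frac{1}{6} = \frac{5}{6} \approx 0.83333$)
$M{\left(w \right)} = \frac{3}{2} - \frac{w \left(- \frac{25}{6} + w\right)}{2}$ ($M{\left(w \right)} = \frac{3}{2} - \frac{w \left(\frac{5}{6} + \left(w - 5\right)\right)}{2} = \frac{3}{2} - \frac{w \left(\frac{5}{6} + \left(-5 + w\right)\right)}{2} = \frac{3}{2} - \frac{w \left(- \frac{25}{6} + w\right)}{2}$)
$22128 - - (\left(\left(4021 - 5385\right) - 7765\right) - M{\left(-106 \right)}) = 22128 - - (\left(\left(4021 - 5385\right) - 7765\right) - \left(\frac{3}{2} - \frac{\left(-106\right)^{2}}{2} + \frac{25}{12} \left(-106\right)\right)) = 22128 - - (\left(-1364 - 7765\right) - \left(\frac{3}{2} - 5618 - \frac{1325}{6}\right)) = 22128 - - (-9129 - \left(\frac{3}{2} - 5618 - \frac{1325}{6}\right)) = 22128 - - (-9129 - - \frac{17512}{3}) = 22128 - - (-9129 + \frac{17512}{3}) = 22128 - \left(-1\right) \left(- \frac{9875}{3}\right) = 22128 - \frac{9875}{3} = \frac{56509}{3}$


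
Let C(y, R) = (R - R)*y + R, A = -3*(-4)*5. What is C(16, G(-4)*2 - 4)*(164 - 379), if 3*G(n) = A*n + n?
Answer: 107500/3 ≈ 35833.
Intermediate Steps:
A = 60 (A = 12*5 = 60)
G(n) = 61*n/3 (G(n) = (60*n + n)/3 = (61*n)/3 = 61*n/3)
C(y, R) = R (C(y, R) = 0*y + R = 0 + R = R)
C(16, G(-4)*2 - 4)*(164 - 379) = (((61/3)*(-4))*2 - 4)*(164 - 379) = (-244/3*2 - 4)*(-215) = (-488/3 - 4)*(-215) = -500/3*(-215) = 107500/3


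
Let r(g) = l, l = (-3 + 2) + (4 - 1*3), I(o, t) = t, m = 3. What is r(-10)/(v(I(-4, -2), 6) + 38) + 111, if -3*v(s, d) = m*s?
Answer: 111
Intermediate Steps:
l = 0 (l = -1 + (4 - 3) = -1 + 1 = 0)
v(s, d) = -s
r(g) = 0
r(-10)/(v(I(-4, -2), 6) + 38) + 111 = 0/(-1*(-2) + 38) + 111 = 0/(2 + 38) + 111 = 0/40 + 111 = (1/40)*0 + 111 = 0 + 111 = 111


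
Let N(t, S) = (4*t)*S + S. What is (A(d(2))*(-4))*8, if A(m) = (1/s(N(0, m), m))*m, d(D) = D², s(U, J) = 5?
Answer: -128/5 ≈ -25.600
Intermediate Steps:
N(t, S) = S + 4*S*t (N(t, S) = 4*S*t + S = S + 4*S*t)
A(m) = m/5 (A(m) = (1/5)*m = (1*(⅕))*m = m/5)
(A(d(2))*(-4))*8 = (((⅕)*2²)*(-4))*8 = (((⅕)*4)*(-4))*8 = ((⅘)*(-4))*8 = -16/5*8 = -128/5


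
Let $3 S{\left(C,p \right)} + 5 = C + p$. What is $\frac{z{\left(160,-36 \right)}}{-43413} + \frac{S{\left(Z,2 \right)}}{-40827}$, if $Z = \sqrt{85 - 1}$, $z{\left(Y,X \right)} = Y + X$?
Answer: $- \frac{1673045}{590807517} - \frac{2 \sqrt{21}}{122481} \approx -0.0029066$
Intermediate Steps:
$z{\left(Y,X \right)} = X + Y$
$Z = 2 \sqrt{21}$ ($Z = \sqrt{84} = 2 \sqrt{21} \approx 9.1651$)
$S{\left(C,p \right)} = - \frac{5}{3} + \frac{C}{3} + \frac{p}{3}$ ($S{\left(C,p \right)} = - \frac{5}{3} + \frac{C + p}{3} = - \frac{5}{3} + \left(\frac{C}{3} + \frac{p}{3}\right) = - \frac{5}{3} + \frac{C}{3} + \frac{p}{3}$)
$\frac{z{\left(160,-36 \right)}}{-43413} + \frac{S{\left(Z,2 \right)}}{-40827} = \frac{-36 + 160}{-43413} + \frac{- \frac{5}{3} + \frac{2 \sqrt{21}}{3} + \frac{1}{3} \cdot 2}{-40827} = 124 \left(- \frac{1}{43413}\right) + \left(- \frac{5}{3} + \frac{2 \sqrt{21}}{3} + \frac{2}{3}\right) \left(- \frac{1}{40827}\right) = - \frac{124}{43413} + \left(-1 + \frac{2 \sqrt{21}}{3}\right) \left(- \frac{1}{40827}\right) = - \frac{124}{43413} + \left(\frac{1}{40827} - \frac{2 \sqrt{21}}{122481}\right) = - \frac{1673045}{590807517} - \frac{2 \sqrt{21}}{122481}$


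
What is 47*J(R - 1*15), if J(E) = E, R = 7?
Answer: -376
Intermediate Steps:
47*J(R - 1*15) = 47*(7 - 1*15) = 47*(7 - 15) = 47*(-8) = -376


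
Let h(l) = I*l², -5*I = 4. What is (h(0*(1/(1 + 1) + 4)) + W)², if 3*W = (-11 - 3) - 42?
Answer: 3136/9 ≈ 348.44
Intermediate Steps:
I = -⅘ (I = -⅕*4 = -⅘ ≈ -0.80000)
W = -56/3 (W = ((-11 - 3) - 42)/3 = (-14 - 42)/3 = (⅓)*(-56) = -56/3 ≈ -18.667)
h(l) = -4*l²/5
(h(0*(1/(1 + 1) + 4)) + W)² = (-4*(0*(1/(1 + 1) + 4))²/5 - 56/3)² = (-4*(0*(1/2 + 4))²/5 - 56/3)² = (-4*(0*(½ + 4))²/5 - 56/3)² = (-4*(0*(9/2))²/5 - 56/3)² = (-⅘*0² - 56/3)² = (-⅘*0 - 56/3)² = (0 - 56/3)² = (-56/3)² = 3136/9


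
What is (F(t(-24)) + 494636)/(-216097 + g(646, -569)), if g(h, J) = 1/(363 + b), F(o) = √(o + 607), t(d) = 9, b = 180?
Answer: -134293674/58670335 - 543*√154/58670335 ≈ -2.2891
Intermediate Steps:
F(o) = √(607 + o)
g(h, J) = 1/543 (g(h, J) = 1/(363 + 180) = 1/543)
(F(t(-24)) + 494636)/(-216097 + g(646, -569)) = (√(607 + 9) + 494636)/(-216097 + 1/543) = (√616 + 494636)/(-117340670/543) = (2*√154 + 494636)*(-543/117340670) = (494636 + 2*√154)*(-543/117340670) = -134293674/58670335 - 543*√154/58670335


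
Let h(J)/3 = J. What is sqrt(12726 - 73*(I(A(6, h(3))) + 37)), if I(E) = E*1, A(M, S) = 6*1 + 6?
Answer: sqrt(9149) ≈ 95.650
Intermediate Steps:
h(J) = 3*J
A(M, S) = 12 (A(M, S) = 6 + 6 = 12)
I(E) = E
sqrt(12726 - 73*(I(A(6, h(3))) + 37)) = sqrt(12726 - 73*(12 + 37)) = sqrt(12726 - 73*49) = sqrt(12726 - 3577) = sqrt(9149)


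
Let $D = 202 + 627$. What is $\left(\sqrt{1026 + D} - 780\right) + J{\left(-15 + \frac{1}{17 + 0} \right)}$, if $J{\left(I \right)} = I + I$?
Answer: $- \frac{13768}{17} + \sqrt{1855} \approx -766.81$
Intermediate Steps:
$J{\left(I \right)} = 2 I$
$D = 829$
$\left(\sqrt{1026 + D} - 780\right) + J{\left(-15 + \frac{1}{17 + 0} \right)} = \left(\sqrt{1026 + 829} - 780\right) + 2 \left(-15 + \frac{1}{17 + 0}\right) = \left(\sqrt{1855} - 780\right) + 2 \left(-15 + \frac{1}{17}\right) = \left(-780 + \sqrt{1855}\right) + 2 \left(-15 + \frac{1}{17}\right) = \left(-780 + \sqrt{1855}\right) + 2 \left(- \frac{254}{17}\right) = \left(-780 + \sqrt{1855}\right) - \frac{508}{17} = - \frac{13768}{17} + \sqrt{1855}$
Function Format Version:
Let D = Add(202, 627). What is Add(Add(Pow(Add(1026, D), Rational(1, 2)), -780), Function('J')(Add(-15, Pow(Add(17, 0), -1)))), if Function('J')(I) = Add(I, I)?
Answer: Add(Rational(-13768, 17), Pow(1855, Rational(1, 2))) ≈ -766.81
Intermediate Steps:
Function('J')(I) = Mul(2, I)
D = 829
Add(Add(Pow(Add(1026, D), Rational(1, 2)), -780), Function('J')(Add(-15, Pow(Add(17, 0), -1)))) = Add(Add(Pow(Add(1026, 829), Rational(1, 2)), -780), Mul(2, Add(-15, Pow(Add(17, 0), -1)))) = Add(Add(Pow(1855, Rational(1, 2)), -780), Mul(2, Add(-15, Pow(17, -1)))) = Add(Add(-780, Pow(1855, Rational(1, 2))), Mul(2, Add(-15, Rational(1, 17)))) = Add(Add(-780, Pow(1855, Rational(1, 2))), Mul(2, Rational(-254, 17))) = Add(Add(-780, Pow(1855, Rational(1, 2))), Rational(-508, 17)) = Add(Rational(-13768, 17), Pow(1855, Rational(1, 2)))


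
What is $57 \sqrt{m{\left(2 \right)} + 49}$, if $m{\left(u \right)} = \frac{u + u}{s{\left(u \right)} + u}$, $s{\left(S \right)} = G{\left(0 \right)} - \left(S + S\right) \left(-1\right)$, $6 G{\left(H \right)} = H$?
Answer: $19 \sqrt{447} \approx 401.71$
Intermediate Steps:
$G{\left(H \right)} = \frac{H}{6}$
$s{\left(S \right)} = 2 S$ ($s{\left(S \right)} = \frac{1}{6} \cdot 0 - \left(S + S\right) \left(-1\right) = 0 - 2 S \left(-1\right) = 0 - - 2 S = 0 + 2 S = 2 S$)
$m{\left(u \right)} = \frac{2}{3}$ ($m{\left(u \right)} = \frac{u + u}{2 u + u} = \frac{2 u}{3 u} = 2 u \frac{1}{3 u} = \frac{2}{3}$)
$57 \sqrt{m{\left(2 \right)} + 49} = 57 \sqrt{\frac{2}{3} + 49} = 57 \sqrt{\frac{149}{3}} = 57 \frac{\sqrt{447}}{3} = 19 \sqrt{447}$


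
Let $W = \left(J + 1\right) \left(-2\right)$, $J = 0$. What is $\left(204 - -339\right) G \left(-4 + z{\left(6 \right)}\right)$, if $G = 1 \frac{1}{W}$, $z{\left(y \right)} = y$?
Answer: $-543$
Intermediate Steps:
$W = -2$ ($W = \left(0 + 1\right) \left(-2\right) = 1 \left(-2\right) = -2$)
$G = - \frac{1}{2}$ ($G = 1 \frac{1}{-2} = 1 \left(- \frac{1}{2}\right) = - \frac{1}{2} \approx -0.5$)
$\left(204 - -339\right) G \left(-4 + z{\left(6 \right)}\right) = \left(204 - -339\right) \left(- \frac{-4 + 6}{2}\right) = \left(204 + 339\right) \left(\left(- \frac{1}{2}\right) 2\right) = 543 \left(-1\right) = -543$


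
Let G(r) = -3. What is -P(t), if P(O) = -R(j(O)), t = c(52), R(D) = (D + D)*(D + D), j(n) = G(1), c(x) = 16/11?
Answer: 36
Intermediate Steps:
c(x) = 16/11 (c(x) = 16*(1/11) = 16/11)
j(n) = -3
R(D) = 4*D² (R(D) = (2*D)*(2*D) = 4*D²)
t = 16/11 ≈ 1.4545
P(O) = -36 (P(O) = -4*(-3)² = -4*9 = -1*36 = -36)
-P(t) = -1*(-36) = 36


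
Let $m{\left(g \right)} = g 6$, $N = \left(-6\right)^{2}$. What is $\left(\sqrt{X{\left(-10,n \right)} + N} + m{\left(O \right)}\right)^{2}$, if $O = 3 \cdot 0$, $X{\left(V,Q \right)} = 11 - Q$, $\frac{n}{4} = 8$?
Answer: $15$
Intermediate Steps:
$n = 32$ ($n = 4 \cdot 8 = 32$)
$N = 36$
$O = 0$
$m{\left(g \right)} = 6 g$
$\left(\sqrt{X{\left(-10,n \right)} + N} + m{\left(O \right)}\right)^{2} = \left(\sqrt{\left(11 - 32\right) + 36} + 6 \cdot 0\right)^{2} = \left(\sqrt{\left(11 - 32\right) + 36} + 0\right)^{2} = \left(\sqrt{-21 + 36} + 0\right)^{2} = \left(\sqrt{15} + 0\right)^{2} = \left(\sqrt{15}\right)^{2} = 15$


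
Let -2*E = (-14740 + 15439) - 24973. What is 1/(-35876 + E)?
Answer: -1/23739 ≈ -4.2125e-5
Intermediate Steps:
E = 12137 (E = -((-14740 + 15439) - 24973)/2 = -(699 - 24973)/2 = -1/2*(-24274) = 12137)
1/(-35876 + E) = 1/(-35876 + 12137) = 1/(-23739) = -1/23739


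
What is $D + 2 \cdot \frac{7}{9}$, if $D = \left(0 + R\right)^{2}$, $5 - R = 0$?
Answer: $\frac{239}{9} \approx 26.556$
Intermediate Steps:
$R = 5$ ($R = 5 - 0 = 5 + 0 = 5$)
$D = 25$ ($D = \left(0 + 5\right)^{2} = 5^{2} = 25$)
$D + 2 \cdot \frac{7}{9} = 25 + 2 \cdot \frac{7}{9} = 25 + \frac{14}{9} = \frac{239}{9}$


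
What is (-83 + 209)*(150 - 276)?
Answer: -15876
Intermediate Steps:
(-83 + 209)*(150 - 276) = 126*(-126) = -15876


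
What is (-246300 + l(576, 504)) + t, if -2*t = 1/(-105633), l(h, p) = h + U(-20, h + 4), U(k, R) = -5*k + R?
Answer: -51769465703/211266 ≈ -2.4504e+5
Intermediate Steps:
U(k, R) = R - 5*k
l(h, p) = 104 + 2*h (l(h, p) = h + ((h + 4) - 5*(-20)) = h + ((4 + h) + 100) = h + (104 + h) = 104 + 2*h)
t = 1/211266 (t = -1/2/(-105633) = -1/2*(-1/105633) = 1/211266 ≈ 4.7334e-6)
(-246300 + l(576, 504)) + t = (-246300 + (104 + 2*576)) + 1/211266 = (-246300 + (104 + 1152)) + 1/211266 = (-246300 + 1256) + 1/211266 = -245044 + 1/211266 = -51769465703/211266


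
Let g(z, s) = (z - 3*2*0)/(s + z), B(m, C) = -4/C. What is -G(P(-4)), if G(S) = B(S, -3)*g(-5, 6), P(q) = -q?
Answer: 20/3 ≈ 6.6667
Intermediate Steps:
g(z, s) = z/(s + z) (g(z, s) = (z - 6*0)/(s + z) = (z + 0)/(s + z) = z/(s + z))
G(S) = -20/3 (G(S) = (-4/(-3))*(-5/(6 - 5)) = (-4*(-1/3))*(-5/1) = 4*(-5*1)/3 = (4/3)*(-5) = -20/3)
-G(P(-4)) = -1*(-20/3) = 20/3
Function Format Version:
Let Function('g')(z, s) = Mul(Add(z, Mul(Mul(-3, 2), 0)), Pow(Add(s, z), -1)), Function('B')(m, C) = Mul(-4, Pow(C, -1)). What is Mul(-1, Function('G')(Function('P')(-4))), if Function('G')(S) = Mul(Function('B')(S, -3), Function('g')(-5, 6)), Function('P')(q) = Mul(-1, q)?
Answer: Rational(20, 3) ≈ 6.6667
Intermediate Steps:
Function('g')(z, s) = Mul(z, Pow(Add(s, z), -1)) (Function('g')(z, s) = Mul(Add(z, Mul(-6, 0)), Pow(Add(s, z), -1)) = Mul(Add(z, 0), Pow(Add(s, z), -1)) = Mul(z, Pow(Add(s, z), -1)))
Function('G')(S) = Rational(-20, 3) (Function('G')(S) = Mul(Mul(-4, Pow(-3, -1)), Mul(-5, Pow(Add(6, -5), -1))) = Mul(Mul(-4, Rational(-1, 3)), Mul(-5, Pow(1, -1))) = Mul(Rational(4, 3), Mul(-5, 1)) = Mul(Rational(4, 3), -5) = Rational(-20, 3))
Mul(-1, Function('G')(Function('P')(-4))) = Mul(-1, Rational(-20, 3)) = Rational(20, 3)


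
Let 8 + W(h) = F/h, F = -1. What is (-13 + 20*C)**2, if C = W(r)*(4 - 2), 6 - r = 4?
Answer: 124609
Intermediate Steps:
r = 2 (r = 6 - 1*4 = 6 - 4 = 2)
W(h) = -8 - 1/h
C = -17 (C = (-8 - 1/2)*(4 - 2) = (-8 - 1*1/2)*2 = (-8 - 1/2)*2 = -17/2*2 = -17)
(-13 + 20*C)**2 = (-13 + 20*(-17))**2 = (-13 - 340)**2 = (-353)**2 = 124609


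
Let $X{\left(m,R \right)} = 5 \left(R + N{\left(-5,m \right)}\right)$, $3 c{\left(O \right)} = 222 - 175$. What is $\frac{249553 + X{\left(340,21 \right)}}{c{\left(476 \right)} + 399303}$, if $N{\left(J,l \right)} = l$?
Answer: $\frac{377037}{598978} \approx 0.62947$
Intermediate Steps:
$c{\left(O \right)} = \frac{47}{3}$ ($c{\left(O \right)} = \frac{222 - 175}{3} = \frac{1}{3} \cdot 47 = \frac{47}{3}$)
$X{\left(m,R \right)} = 5 R + 5 m$ ($X{\left(m,R \right)} = 5 \left(R + m\right) = 5 R + 5 m$)
$\frac{249553 + X{\left(340,21 \right)}}{c{\left(476 \right)} + 399303} = \frac{249553 + \left(5 \cdot 21 + 5 \cdot 340\right)}{\frac{47}{3} + 399303} = \frac{249553 + \left(105 + 1700\right)}{\frac{1197956}{3}} = \left(249553 + 1805\right) \frac{3}{1197956} = 251358 \cdot \frac{3}{1197956} = \frac{377037}{598978}$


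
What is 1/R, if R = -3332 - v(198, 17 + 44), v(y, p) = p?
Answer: -1/3393 ≈ -0.00029472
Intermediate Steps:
R = -3393 (R = -3332 - (17 + 44) = -3332 - 1*61 = -3332 - 61 = -3393)
1/R = 1/(-3393) = -1/3393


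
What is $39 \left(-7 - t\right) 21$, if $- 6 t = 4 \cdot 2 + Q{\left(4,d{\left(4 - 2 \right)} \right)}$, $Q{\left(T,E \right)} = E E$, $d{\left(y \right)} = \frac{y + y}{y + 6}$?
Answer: $- \frac{36855}{8} \approx -4606.9$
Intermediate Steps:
$d{\left(y \right)} = \frac{2 y}{6 + y}$
$Q{\left(T,E \right)} = E^{2}$
$t = - \frac{11}{8}$ ($t = - \frac{4 \cdot 2 + \left(\frac{2 \left(4 - 2\right)}{6 + \left(4 - 2\right)}\right)^{2}}{6} = - \frac{8 + \left(2 \cdot 2 \frac{1}{6 + 2}\right)^{2}}{6} = - \frac{8 + \left(2 \cdot 2 \cdot \frac{1}{8}\right)^{2}}{6} = - \frac{8 + \left(\frac{1}{2}\right)^{2}}{6} = - \frac{8 + \frac{1}{4}}{6} = \left(- \frac{1}{6}\right) \frac{33}{4} = - \frac{11}{8} \approx -1.375$)
$39 \left(-7 - t\right) 21 = 39 \left(-7 - - \frac{11}{8}\right) 21 = 39 \left(-7 + \frac{11}{8}\right) 21 = 39 \left(- \frac{45}{8}\right) 21 = \left(- \frac{1755}{8}\right) 21 = - \frac{36855}{8}$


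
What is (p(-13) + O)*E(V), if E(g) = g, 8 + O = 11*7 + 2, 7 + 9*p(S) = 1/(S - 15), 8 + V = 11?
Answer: 17695/84 ≈ 210.65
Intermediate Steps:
V = 3 (V = -8 + 11 = 3)
p(S) = -7/9 + 1/(9*(-15 + S)) (p(S) = -7/9 + 1/(9*(S - 15)) = -7/9 + 1/(9*(-15 + S)))
O = 71 (O = -8 + (11*7 + 2) = -8 + (77 + 2) = -8 + 79 = 71)
(p(-13) + O)*E(V) = ((106 - 7*(-13))/(9*(-15 - 13)) + 71)*3 = ((⅑)*(106 + 91)/(-28) + 71)*3 = ((⅑)*(-1/28)*197 + 71)*3 = (-197/252 + 71)*3 = (17695/252)*3 = 17695/84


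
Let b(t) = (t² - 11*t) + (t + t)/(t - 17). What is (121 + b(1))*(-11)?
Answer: -9757/8 ≈ -1219.6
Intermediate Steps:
b(t) = t² - 11*t + 2*t/(-17 + t) (b(t) = (t² - 11*t) + (2*t)/(-17 + t) = (t² - 11*t) + 2*t/(-17 + t) = t² - 11*t + 2*t/(-17 + t))
(121 + b(1))*(-11) = (121 + 1*(189 + 1² - 28*1)/(-17 + 1))*(-11) = (121 + 1*(189 + 1 - 28)/(-16))*(-11) = (121 + 1*(-1/16)*162)*(-11) = (121 - 81/8)*(-11) = (887/8)*(-11) = -9757/8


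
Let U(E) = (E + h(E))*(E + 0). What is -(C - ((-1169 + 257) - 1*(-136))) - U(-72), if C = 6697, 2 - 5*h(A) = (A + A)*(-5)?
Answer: -114981/5 ≈ -22996.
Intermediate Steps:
h(A) = ⅖ + 2*A (h(A) = ⅖ - (A + A)*(-5)/5 = ⅖ - 2*A*(-5)/5 = ⅖ - (-2)*A = ⅖ + 2*A)
U(E) = E*(⅖ + 3*E) (U(E) = (E + (⅖ + 2*E))*(E + 0) = (⅖ + 3*E)*E = E*(⅖ + 3*E))
-(C - ((-1169 + 257) - 1*(-136))) - U(-72) = -(6697 - ((-1169 + 257) - 1*(-136))) - (-72)*(2 + 15*(-72))/5 = -(6697 - (-912 + 136)) - (-72)*(2 - 1080)/5 = -(6697 - 1*(-776)) - (-72)*(-1078)/5 = -(6697 + 776) - 1*77616/5 = -1*7473 - 77616/5 = -7473 - 77616/5 = -114981/5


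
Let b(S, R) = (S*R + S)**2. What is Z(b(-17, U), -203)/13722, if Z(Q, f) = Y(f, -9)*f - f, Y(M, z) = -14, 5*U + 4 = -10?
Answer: 1015/4574 ≈ 0.22191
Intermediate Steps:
U = -14/5 (U = -4/5 + (1/5)*(-10) = -4/5 - 2 = -14/5 ≈ -2.8000)
b(S, R) = (S + R*S)**2 (b(S, R) = (R*S + S)**2 = (S + R*S)**2)
Z(Q, f) = -15*f (Z(Q, f) = -14*f - f = -15*f)
Z(b(-17, U), -203)/13722 = -15*(-203)/13722 = 3045*(1/13722) = 1015/4574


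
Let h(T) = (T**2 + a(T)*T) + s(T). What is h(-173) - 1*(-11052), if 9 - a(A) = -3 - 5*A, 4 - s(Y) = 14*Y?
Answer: 190976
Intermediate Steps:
s(Y) = 4 - 14*Y
a(A) = 12 + 5*A (a(A) = 9 - (-3 - 5*A) = 9 + (3 + 5*A) = 12 + 5*A)
h(T) = 4 + T**2 - 14*T + T*(12 + 5*T) (h(T) = (T**2 + (12 + 5*T)*T) + (4 - 14*T) = (T**2 + T*(12 + 5*T)) + (4 - 14*T) = 4 + T**2 - 14*T + T*(12 + 5*T))
h(-173) - 1*(-11052) = (4 - 2*(-173) + 6*(-173)**2) - 1*(-11052) = (4 + 346 + 6*29929) + 11052 = (4 + 346 + 179574) + 11052 = 179924 + 11052 = 190976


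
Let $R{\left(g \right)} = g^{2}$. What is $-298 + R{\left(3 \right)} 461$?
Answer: $3851$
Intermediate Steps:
$-298 + R{\left(3 \right)} 461 = -298 + 3^{2} \cdot 461 = -298 + 9 \cdot 461 = -298 + 4149 = 3851$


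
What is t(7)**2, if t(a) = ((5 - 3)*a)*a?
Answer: 9604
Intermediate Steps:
t(a) = 2*a**2 (t(a) = (2*a)*a = 2*a**2)
t(7)**2 = (2*7**2)**2 = (2*49)**2 = 98**2 = 9604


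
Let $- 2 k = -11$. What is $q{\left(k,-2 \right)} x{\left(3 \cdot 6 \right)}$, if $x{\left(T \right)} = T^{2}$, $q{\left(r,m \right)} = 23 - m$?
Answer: $8100$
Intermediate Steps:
$k = \frac{11}{2}$ ($k = \left(- \frac{1}{2}\right) \left(-11\right) = \frac{11}{2} \approx 5.5$)
$q{\left(k,-2 \right)} x{\left(3 \cdot 6 \right)} = \left(23 - -2\right) \left(3 \cdot 6\right)^{2} = \left(23 + 2\right) 18^{2} = 25 \cdot 324 = 8100$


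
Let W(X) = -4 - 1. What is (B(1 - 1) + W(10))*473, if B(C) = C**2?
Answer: -2365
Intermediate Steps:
W(X) = -5
(B(1 - 1) + W(10))*473 = ((1 - 1)**2 - 5)*473 = (0**2 - 5)*473 = (0 - 5)*473 = -5*473 = -2365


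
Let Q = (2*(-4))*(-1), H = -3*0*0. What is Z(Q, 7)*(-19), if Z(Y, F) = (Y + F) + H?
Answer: -285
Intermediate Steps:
H = 0 (H = 0*0 = 0)
Q = 8 (Q = -8*(-1) = 8)
Z(Y, F) = F + Y (Z(Y, F) = (Y + F) + 0 = (F + Y) + 0 = F + Y)
Z(Q, 7)*(-19) = (7 + 8)*(-19) = 15*(-19) = -285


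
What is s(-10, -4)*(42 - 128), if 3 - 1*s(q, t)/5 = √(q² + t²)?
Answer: -1290 + 860*√29 ≈ 3341.2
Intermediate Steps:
s(q, t) = 15 - 5*√(q² + t²)
s(-10, -4)*(42 - 128) = (15 - 5*√((-10)² + (-4)²))*(42 - 128) = (15 - 5*√(100 + 16))*(-86) = (15 - 10*√29)*(-86) = -1290 + 860*√29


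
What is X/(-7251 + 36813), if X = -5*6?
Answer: -5/4927 ≈ -0.0010148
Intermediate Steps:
X = -30
X/(-7251 + 36813) = -30/(-7251 + 36813) = -30/29562 = (1/29562)*(-30) = -5/4927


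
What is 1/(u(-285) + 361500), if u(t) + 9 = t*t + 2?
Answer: 1/442718 ≈ 2.2588e-6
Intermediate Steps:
u(t) = -7 + t² (u(t) = -9 + (t*t + 2) = -9 + (t² + 2) = -9 + (2 + t²) = -7 + t²)
1/(u(-285) + 361500) = 1/((-7 + (-285)²) + 361500) = 1/((-7 + 81225) + 361500) = 1/(81218 + 361500) = 1/442718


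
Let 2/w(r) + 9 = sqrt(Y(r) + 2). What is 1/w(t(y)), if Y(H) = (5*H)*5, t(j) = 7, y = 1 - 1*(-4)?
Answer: -9/2 + sqrt(177)/2 ≈ 2.1521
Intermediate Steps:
y = 5 (y = 1 + 4 = 5)
Y(H) = 25*H
w(r) = 2/(-9 + sqrt(2 + 25*r)) (w(r) = 2/(-9 + sqrt(25*r + 2)) = 2/(-9 + sqrt(2 + 25*r)))
1/w(t(y)) = 1/(2/(-9 + sqrt(2 + 25*7))) = 1/(2/(-9 + sqrt(2 + 175))) = 1/(2/(-9 + sqrt(177))) = -9/2 + sqrt(177)/2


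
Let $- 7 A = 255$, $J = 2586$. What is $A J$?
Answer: $- \frac{659430}{7} \approx -94204.0$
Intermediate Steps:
$A = - \frac{255}{7}$ ($A = \left(- \frac{1}{7}\right) 255 = - \frac{255}{7} \approx -36.429$)
$A J = \left(- \frac{255}{7}\right) 2586 = - \frac{659430}{7}$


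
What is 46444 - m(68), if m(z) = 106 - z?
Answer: 46406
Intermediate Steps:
46444 - m(68) = 46444 - (106 - 1*68) = 46444 - (106 - 68) = 46444 - 1*38 = 46444 - 38 = 46406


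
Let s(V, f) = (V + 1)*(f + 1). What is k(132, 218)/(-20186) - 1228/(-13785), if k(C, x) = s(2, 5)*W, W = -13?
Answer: 14007049/139132005 ≈ 0.10067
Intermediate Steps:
s(V, f) = (1 + V)*(1 + f)
k(C, x) = -234 (k(C, x) = (1 + 2 + 5 + 2*5)*(-13) = (1 + 2 + 5 + 10)*(-13) = 18*(-13) = -234)
k(132, 218)/(-20186) - 1228/(-13785) = -234/(-20186) - 1228/(-13785) = -234*(-1/20186) - 1228*(-1/13785) = 117/10093 + 1228/13785 = 14007049/139132005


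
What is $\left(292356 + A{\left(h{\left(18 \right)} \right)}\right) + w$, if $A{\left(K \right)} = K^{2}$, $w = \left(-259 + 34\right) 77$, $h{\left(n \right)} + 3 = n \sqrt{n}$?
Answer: $280872 - 324 \sqrt{2} \approx 2.8041 \cdot 10^{5}$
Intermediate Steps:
$h{\left(n \right)} = -3 + n^{\frac{3}{2}}$ ($h{\left(n \right)} = -3 + n \sqrt{n} = -3 + n^{\frac{3}{2}}$)
$w = -17325$ ($w = \left(-225\right) 77 = -17325$)
$\left(292356 + A{\left(h{\left(18 \right)} \right)}\right) + w = \left(292356 + \left(-3 + 18^{\frac{3}{2}}\right)^{2}\right) - 17325 = \left(292356 + \left(-3 + 54 \sqrt{2}\right)^{2}\right) - 17325 = 275031 + \left(-3 + 54 \sqrt{2}\right)^{2}$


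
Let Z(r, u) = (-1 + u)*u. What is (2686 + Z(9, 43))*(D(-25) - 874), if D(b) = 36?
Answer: -3764296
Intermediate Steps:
Z(r, u) = u*(-1 + u)
(2686 + Z(9, 43))*(D(-25) - 874) = (2686 + 43*(-1 + 43))*(36 - 874) = (2686 + 43*42)*(-838) = (2686 + 1806)*(-838) = 4492*(-838) = -3764296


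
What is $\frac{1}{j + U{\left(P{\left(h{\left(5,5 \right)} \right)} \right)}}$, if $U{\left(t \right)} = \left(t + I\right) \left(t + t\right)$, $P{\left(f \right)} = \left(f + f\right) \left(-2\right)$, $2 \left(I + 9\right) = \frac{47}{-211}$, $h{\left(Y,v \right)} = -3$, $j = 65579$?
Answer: $\frac{211}{13851797} \approx 1.5233 \cdot 10^{-5}$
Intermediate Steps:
$I = - \frac{3845}{422}$ ($I = -9 + \frac{47 \frac{1}{-211}}{2} = -9 + \frac{47 \left(- \frac{1}{211}\right)}{2} = -9 + \frac{1}{2} \left(- \frac{47}{211}\right) = -9 - \frac{47}{422} = - \frac{3845}{422} \approx -9.1114$)
$P{\left(f \right)} = - 4 f$ ($P{\left(f \right)} = 2 f \left(-2\right) = - 4 f$)
$U{\left(t \right)} = 2 t \left(- \frac{3845}{422} + t\right)$ ($U{\left(t \right)} = \left(t - \frac{3845}{422}\right) \left(t + t\right) = \left(- \frac{3845}{422} + t\right) 2 t = 2 t \left(- \frac{3845}{422} + t\right)$)
$\frac{1}{j + U{\left(P{\left(h{\left(5,5 \right)} \right)} \right)}} = \frac{1}{65579 + \frac{\left(-4\right) \left(-3\right) \left(-3845 + 422 \left(\left(-4\right) \left(-3\right)\right)\right)}{211}} = \frac{1}{65579 + \frac{1}{211} \cdot 12 \left(-3845 + 422 \cdot 12\right)} = \frac{1}{65579 + \frac{1}{211} \cdot 12 \left(-3845 + 5064\right)} = \frac{1}{65579 + \frac{1}{211} \cdot 12 \cdot 1219} = \frac{1}{65579 + \frac{14628}{211}} = \frac{1}{\frac{13851797}{211}} = \frac{211}{13851797}$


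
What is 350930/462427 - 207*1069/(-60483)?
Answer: 41184177677/9322990747 ≈ 4.4175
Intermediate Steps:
350930/462427 - 207*1069/(-60483) = 350930*(1/462427) - 221283*(-1/60483) = 350930/462427 + 73761/20161 = 41184177677/9322990747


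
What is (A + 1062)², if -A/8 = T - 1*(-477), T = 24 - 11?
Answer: 8168164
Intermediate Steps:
T = 13
A = -3920 (A = -8*(13 - 1*(-477)) = -8*(13 + 477) = -8*490 = -3920)
(A + 1062)² = (-3920 + 1062)² = (-2858)² = 8168164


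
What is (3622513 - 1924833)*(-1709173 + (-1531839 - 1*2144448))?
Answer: -9142787732800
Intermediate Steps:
(3622513 - 1924833)*(-1709173 + (-1531839 - 1*2144448)) = 1697680*(-1709173 + (-1531839 - 2144448)) = 1697680*(-1709173 - 3676287) = 1697680*(-5385460) = -9142787732800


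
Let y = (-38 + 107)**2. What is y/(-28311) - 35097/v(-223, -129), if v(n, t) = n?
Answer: 330856488/2104451 ≈ 157.22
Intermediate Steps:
y = 4761 (y = 69**2 = 4761)
y/(-28311) - 35097/v(-223, -129) = 4761/(-28311) - 35097/(-223) = 4761*(-1/28311) - 35097*(-1/223) = -1587/9437 + 35097/223 = 330856488/2104451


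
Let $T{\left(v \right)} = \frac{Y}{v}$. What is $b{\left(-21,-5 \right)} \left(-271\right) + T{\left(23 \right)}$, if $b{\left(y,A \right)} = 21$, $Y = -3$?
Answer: $- \frac{130896}{23} \approx -5691.1$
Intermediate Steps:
$T{\left(v \right)} = - \frac{3}{v}$
$b{\left(-21,-5 \right)} \left(-271\right) + T{\left(23 \right)} = 21 \left(-271\right) - \frac{3}{23} = -5691 - \frac{3}{23} = - \frac{130896}{23}$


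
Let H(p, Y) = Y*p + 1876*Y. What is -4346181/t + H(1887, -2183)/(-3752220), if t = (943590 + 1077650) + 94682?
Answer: 536843475559/3969702423420 ≈ 0.13524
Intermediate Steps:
t = 2115922 (t = 2021240 + 94682 = 2115922)
H(p, Y) = 1876*Y + Y*p
-4346181/t + H(1887, -2183)/(-3752220) = -4346181/2115922 - 2183*(1876 + 1887)/(-3752220) = -4346181*1/2115922 - 2183*3763*(-1/3752220) = -4346181/2115922 - 8214629*(-1/3752220) = -4346181/2115922 + 8214629/3752220 = 536843475559/3969702423420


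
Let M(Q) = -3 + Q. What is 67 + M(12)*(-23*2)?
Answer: -347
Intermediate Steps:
67 + M(12)*(-23*2) = 67 + (-3 + 12)*(-23*2) = 67 + 9*(-46) = 67 - 414 = -347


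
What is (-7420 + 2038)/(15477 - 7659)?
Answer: -897/1303 ≈ -0.68841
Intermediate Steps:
(-7420 + 2038)/(15477 - 7659) = -5382/7818 = -5382*1/7818 = -897/1303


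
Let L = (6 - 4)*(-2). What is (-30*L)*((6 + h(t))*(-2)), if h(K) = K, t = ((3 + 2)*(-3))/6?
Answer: -840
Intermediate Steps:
t = -5/2 (t = (5*(-3))*(⅙) = -15*⅙ = -5/2 ≈ -2.5000)
L = -4 (L = 2*(-2) = -4)
(-30*L)*((6 + h(t))*(-2)) = (-30*(-4))*((6 - 5/2)*(-2)) = 120*((7/2)*(-2)) = 120*(-7) = -840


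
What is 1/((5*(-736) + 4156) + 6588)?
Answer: 1/7064 ≈ 0.00014156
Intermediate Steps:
1/((5*(-736) + 4156) + 6588) = 1/((-3680 + 4156) + 6588) = 1/(476 + 6588) = 1/7064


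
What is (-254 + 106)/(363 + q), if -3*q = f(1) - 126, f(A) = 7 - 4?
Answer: -37/101 ≈ -0.36634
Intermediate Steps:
f(A) = 3
q = 41 (q = -(3 - 126)/3 = -1/3*(-123) = 41)
(-254 + 106)/(363 + q) = (-254 + 106)/(363 + 41) = -148/404 = -148*1/404 = -37/101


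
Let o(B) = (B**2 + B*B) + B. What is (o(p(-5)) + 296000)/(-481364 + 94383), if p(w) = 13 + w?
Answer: -296136/386981 ≈ -0.76525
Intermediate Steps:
o(B) = B + 2*B**2 (o(B) = (B**2 + B**2) + B = 2*B**2 + B = B + 2*B**2)
(o(p(-5)) + 296000)/(-481364 + 94383) = ((13 - 5)*(1 + 2*(13 - 5)) + 296000)/(-481364 + 94383) = (8*(1 + 2*8) + 296000)/(-386981) = (8*(1 + 16) + 296000)*(-1/386981) = (8*17 + 296000)*(-1/386981) = (136 + 296000)*(-1/386981) = 296136*(-1/386981) = -296136/386981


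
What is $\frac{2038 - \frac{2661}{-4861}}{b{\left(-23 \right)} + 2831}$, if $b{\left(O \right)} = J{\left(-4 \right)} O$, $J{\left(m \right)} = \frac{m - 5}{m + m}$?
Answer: $\frac{79275032}{109085701} \approx 0.72672$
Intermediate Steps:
$J{\left(m \right)} = \frac{-5 + m}{2 m}$
$b{\left(O \right)} = \frac{9 O}{8}$ ($b{\left(O \right)} = \frac{-5 - 4}{2 \left(-4\right)} O = \frac{1}{2} \left(- \frac{1}{4}\right) \left(-9\right) O = \frac{9 O}{8}$)
$\frac{2038 - \frac{2661}{-4861}}{b{\left(-23 \right)} + 2831} = \frac{2038 - \frac{2661}{-4861}}{\frac{9}{8} \left(-23\right) + 2831} = \frac{2038 - - \frac{2661}{4861}}{- \frac{207}{8} + 2831} = \frac{2038 + \frac{2661}{4861}}{\frac{22441}{8}} = \frac{9909379}{4861} \cdot \frac{8}{22441} = \frac{79275032}{109085701}$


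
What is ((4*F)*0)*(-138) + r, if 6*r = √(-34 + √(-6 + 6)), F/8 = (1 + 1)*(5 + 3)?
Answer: I*√34/6 ≈ 0.97183*I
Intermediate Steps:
F = 128 (F = 8*((1 + 1)*(5 + 3)) = 8*(2*8) = 8*16 = 128)
r = I*√34/6 (r = √(-34 + √(-6 + 6))/6 = √(-34 + √0)/6 = √(-34 + 0)/6 = √(-34)/6 = (I*√34)/6 = I*√34/6 ≈ 0.97183*I)
((4*F)*0)*(-138) + r = ((4*128)*0)*(-138) + I*√34/6 = (512*0)*(-138) + I*√34/6 = 0*(-138) + I*√34/6 = 0 + I*√34/6 = I*√34/6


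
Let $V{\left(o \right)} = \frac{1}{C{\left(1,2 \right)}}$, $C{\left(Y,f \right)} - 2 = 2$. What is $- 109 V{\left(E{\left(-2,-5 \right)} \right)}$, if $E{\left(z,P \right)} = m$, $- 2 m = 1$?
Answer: $- \frac{109}{4} \approx -27.25$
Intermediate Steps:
$m = - \frac{1}{2}$ ($m = \left(- \frac{1}{2}\right) 1 = - \frac{1}{2} \approx -0.5$)
$C{\left(Y,f \right)} = 4$ ($C{\left(Y,f \right)} = 2 + 2 = 4$)
$E{\left(z,P \right)} = - \frac{1}{2}$
$V{\left(o \right)} = \frac{1}{4}$
$- 109 V{\left(E{\left(-2,-5 \right)} \right)} = \left(-109\right) \frac{1}{4} = - \frac{109}{4}$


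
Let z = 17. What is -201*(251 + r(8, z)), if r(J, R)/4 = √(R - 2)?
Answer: -50451 - 804*√15 ≈ -53565.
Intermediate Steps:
r(J, R) = 4*√(-2 + R) (r(J, R) = 4*√(R - 2) = 4*√(-2 + R))
-201*(251 + r(8, z)) = -201*(251 + 4*√(-2 + 17)) = -201*(251 + 4*√15) = -50451 - 804*√15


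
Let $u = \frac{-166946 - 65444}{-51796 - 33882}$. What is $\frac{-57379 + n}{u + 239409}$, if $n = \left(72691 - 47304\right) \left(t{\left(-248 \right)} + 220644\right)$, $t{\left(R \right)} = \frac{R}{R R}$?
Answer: $\frac{59510014179315435}{2543527269808} \approx 23397.0$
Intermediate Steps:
$t{\left(R \right)} = \frac{1}{R}$ ($t{\left(R \right)} = \frac{R}{R^{2}} = \frac{1}{R}$)
$n = \frac{1389169303157}{248}$ ($n = \left(72691 - 47304\right) \left(\frac{1}{-248} + 220644\right) = 25387 \left(- \frac{1}{248} + 220644\right) = 25387 \cdot \frac{54719711}{248} = \frac{1389169303157}{248} \approx 5.6015 \cdot 10^{9}$)
$u = \frac{116195}{42839}$ ($u = - \frac{232390}{-85678} = \left(-232390\right) \left(- \frac{1}{85678}\right) = \frac{116195}{42839} \approx 2.7124$)
$\frac{-57379 + n}{u + 239409} = \frac{-57379 + \frac{1389169303157}{248}}{\frac{116195}{42839} + 239409} = \frac{1389155073165}{248 \cdot \frac{10256158346}{42839}} = \frac{1389155073165}{248} \cdot \frac{42839}{10256158346} = \frac{59510014179315435}{2543527269808}$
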